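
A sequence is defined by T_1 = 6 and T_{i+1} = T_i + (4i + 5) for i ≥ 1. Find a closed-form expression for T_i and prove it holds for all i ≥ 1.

Claim: T_i = 2i^2 + 3i + 1.

Base case: T_1 = 6, and 2·1^2 + 3·1 + 1 = 6.
Assume T_j = 2j^2 + 3j + 1.
Then T_{j+1} = T_j + (4j + 5) = (2j^2 + 3j + 1) + (4j + 5) = 2j^2 + 7j + 6,
and 2·(j+1)^2 + 3·(j+1) + 1 = 2j^2 + 7j + 6.
This completes the inductive step, so T_i = 2i^2 + 3i + 1 for all i ≥ 1.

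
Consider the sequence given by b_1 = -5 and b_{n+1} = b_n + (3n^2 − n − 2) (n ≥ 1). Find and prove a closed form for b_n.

Claim: b_n = n^3 − 2n^2 − n − 3.

Base case: b_1 = -5, and 1^3 − 2·1^2 − 1 − 3 = -5.
Assume b_j = j^3 − 2j^2 − j − 3.
Then b_{j+1} = b_j + (3j^2 − j − 2) = (j^3 − 2j^2 − j − 3) + (3j^2 − j − 2) = j^3 + j^2 − 2j − 5,
and (j+1)^3 − 2·(j+1)^2 − (j+1) − 3 = j^3 + j^2 − 2j − 5.
Hence b_n = n^3 − 2n^2 − n − 3 for every n ≥ 1, by induction.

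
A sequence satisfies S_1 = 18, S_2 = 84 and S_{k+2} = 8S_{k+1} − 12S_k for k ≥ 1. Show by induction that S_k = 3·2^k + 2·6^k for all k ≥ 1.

Base cases: S_1 = 18 and 3·2^1 + 2·6^1 = 18; S_2 = 84 and 3·2^2 + 2·6^2 = 84.
Assume S_i = 3·2^i + 2·6^i for all 1 ≤ i ≤ j, where j ≥ 2.
Then S_{j+1} = 8S_j − 12S_{j−1} = 8·(3·2^j + 2·6^j) − 12·(3·2^{j−1} + 2·6^{j−1}) = 3·(8·2 − 12)2^{j−1} + 2·(8·6 − 12)6^{j−1} = 12·2^{j−1} + 72·6^{j−1} = 3·2^{j+1} + 2·6^{j+1}.
Hence S_k = 3·2^k + 2·6^k for every k ≥ 1, by strong induction.

S_k = 3·2^k + 2·6^k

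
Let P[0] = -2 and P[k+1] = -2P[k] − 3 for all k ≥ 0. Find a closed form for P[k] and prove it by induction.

Claim: P[k] = -(-2)^k − 1.

Base case: P[0] = -2, and -(-2)^0 − 1 = -1 − 1 = -2.
Assume P[j] = -(-2)^j − 1 for some j ≥ 0.
Then P[j+1] = -2P[j] − 3 = -2·(-(-2)^j − 1) − 3 = 2·(-2)^j + 2 − 3 = -(-2)^{j+1} − 1.
By induction, P[k] = -(-2)^k − 1 for all k ≥ 0.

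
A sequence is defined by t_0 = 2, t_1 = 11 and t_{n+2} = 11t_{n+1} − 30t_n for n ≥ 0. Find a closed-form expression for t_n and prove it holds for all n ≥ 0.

Claim: t_n = 6^n + 5^n.

Base cases: t_0 = 2 and 6^0 + 5^0 = 2; t_1 = 11 and 6^1 + 5^1 = 11.
Assume t_i = 6^i + 5^i for all 0 ≤ i ≤ j, where j ≥ 1.
Then t_{j+1} = 11t_j − 30t_{j−1} = 11·(6^j + 5^j) − 30·(6^{j−1} + 5^{j−1}) = (11·6 − 30)6^{j−1} + (11·5 − 30)5^{j−1} = 36·6^{j−1} + 25·5^{j−1} = 6^{j+1} + 5^{j+1}.
This completes the inductive step, so t_n = 6^n + 5^n for all n ≥ 0.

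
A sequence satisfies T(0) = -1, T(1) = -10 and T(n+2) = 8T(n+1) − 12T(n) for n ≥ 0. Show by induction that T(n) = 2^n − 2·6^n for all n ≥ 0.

Base cases: T(0) = -1 and 2^0 − 2·6^0 = -1; T(1) = -10 and 2^1 − 2·6^1 = -10.
Assume T(i) = 2^i − 2·6^i for all 0 ≤ i ≤ j, where j ≥ 1.
Then T(j+1) = 8T(j) − 12T(j−1) = 8·(2^j − 2·6^j) − 12·(2^{j−1} − 2·6^{j−1}) = (8·2 − 12)2^{j−1} − 2·(8·6 − 12)6^{j−1} = 4·2^{j−1} − 72·6^{j−1} = 2^{j+1} − 2·6^{j+1}.
By strong induction, T(n) = 2^n − 2·6^n for all n ≥ 0.

T(n) = 2^n − 2·6^n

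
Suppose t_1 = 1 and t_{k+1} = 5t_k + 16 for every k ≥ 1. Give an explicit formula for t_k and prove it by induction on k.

Claim: t_k = 5^k − 4.

Base case: t_1 = 1, and 5^1 − 4 = 5 − 4 = 1.
Assume t_m = 5^m − 4 for some m ≥ 1.
Then t_{m+1} = 5t_m + 16 = 5·(5^m − 4) + 16 = 5^{m+1} − 20 + 16 = 5^{m+1} − 4.
This completes the inductive step, so t_k = 5^k − 4 for all k ≥ 1.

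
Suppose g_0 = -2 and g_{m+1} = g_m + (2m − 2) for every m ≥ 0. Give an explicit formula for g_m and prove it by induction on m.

Claim: g_m = m^2 − 3m − 2.

Base case: g_0 = -2, and 0^2 − 3·0 − 2 = -2.
Assume g_r = r^2 − 3r − 2.
Then g_{r+1} = g_r + (2r − 2) = (r^2 − 3r − 2) + (2r − 2) = r^2 − r − 4,
and (r+1)^2 − 3·(r+1) − 2 = r^2 − r − 4.
Hence g_m = m^2 − 3m − 2 for every m ≥ 0, by induction.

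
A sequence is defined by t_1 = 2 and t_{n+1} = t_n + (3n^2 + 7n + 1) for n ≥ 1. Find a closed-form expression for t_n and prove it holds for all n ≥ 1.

Claim: t_n = n^3 + 2n^2 − 2n + 1.

Base case: t_1 = 2, and 1^3 + 2·1^2 − 2·1 + 1 = 2.
Assume t_m = m^3 + 2m^2 − 2m + 1.
Then t_{m+1} = t_m + (3m^2 + 7m + 1) = (m^3 + 2m^2 − 2m + 1) + (3m^2 + 7m + 1) = m^3 + 5m^2 + 5m + 2,
and (m+1)^3 + 2·(m+1)^2 − 2·(m+1) + 1 = m^3 + 5m^2 + 5m + 2.
Hence t_n = n^3 + 2n^2 − 2n + 1 for every n ≥ 1, by induction.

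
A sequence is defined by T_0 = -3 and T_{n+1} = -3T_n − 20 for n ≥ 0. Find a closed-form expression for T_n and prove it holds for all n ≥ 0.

Claim: T_n = 2·(-3)^n − 5.

Base case: T_0 = -3, and 2·(-3)^0 − 5 = 2 − 5 = -3.
Assume T_m = 2·(-3)^m − 5 for some m ≥ 0.
Then T_{m+1} = -3T_m − 20 = -3·(2·(-3)^m − 5) − 20 = -6·(-3)^m + 15 − 20 = 2·(-3)^{m+1} − 5.
By induction, T_n = 2·(-3)^n − 5 for all n ≥ 0.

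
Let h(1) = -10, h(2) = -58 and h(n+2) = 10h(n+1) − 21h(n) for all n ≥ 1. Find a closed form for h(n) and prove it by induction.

Claim: h(n) = -7^n − 3^n.

Base cases: h(1) = -10 and -7^1 − 3^1 = -10; h(2) = -58 and -7^2 − 3^2 = -58.
Assume h(i) = -7^i − 3^i for all 1 ≤ i ≤ j, where j ≥ 2.
Then h(j+1) = 10h(j) − 21h(j−1) = 10·(-7^j − 3^j) − 21·(-7^{j−1} − 3^{j−1}) = -(10·7 − 21)7^{j−1} − (10·3 − 21)3^{j−1} = -49·7^{j−1} − 9·3^{j−1} = -7^{j+1} − 3^{j+1}.
Hence h(n) = -7^n − 3^n for every n ≥ 1, by strong induction.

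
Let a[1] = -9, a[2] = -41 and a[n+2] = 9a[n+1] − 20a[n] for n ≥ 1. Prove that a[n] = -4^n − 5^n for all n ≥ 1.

Base cases: a[1] = -9 and -4^1 − 5^1 = -9; a[2] = -41 and -4^2 − 5^2 = -41.
Assume a[j] = -4^j − 5^j for all 1 ≤ j ≤ r, where r ≥ 2.
Then a[r+1] = 9a[r] − 20a[r−1] = 9·(-4^r − 5^r) − 20·(-4^{r−1} − 5^{r−1}) = -(9·4 − 20)4^{r−1} − (9·5 − 20)5^{r−1} = -16·4^{r−1} − 25·5^{r−1} = -4^{r+1} − 5^{r+1}.
Hence a[n] = -4^n − 5^n for every n ≥ 1, by strong induction.

a[n] = -4^n − 5^n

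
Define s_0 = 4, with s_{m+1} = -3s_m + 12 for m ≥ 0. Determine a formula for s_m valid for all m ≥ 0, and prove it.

Claim: s_m = (-3)^m + 3.

Base case: s_0 = 4, and (-3)^0 + 3 = 1 + 3 = 4.
Assume s_r = (-3)^r + 3 for some r ≥ 0.
Then s_{r+1} = -3s_r + 12 = -3·((-3)^r + 3) + 12 = -3·(-3)^r − 9 + 12 = (-3)^{r+1} + 3.
By induction, s_m = (-3)^m + 3 for all m ≥ 0.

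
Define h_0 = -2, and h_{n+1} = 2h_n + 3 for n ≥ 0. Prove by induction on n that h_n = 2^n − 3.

Base case: h_0 = -2, and 2^0 − 3 = 1 − 3 = -2.
Assume h_k = 2^k − 3 for some k ≥ 0.
Then h_{k+1} = 2h_k + 3 = 2·(2^k − 3) + 3 = 2^{k+1} − 6 + 3 = 2^{k+1} − 3.
So the formula holds for k+1, and by induction h_n = 2^n − 3 for all n ≥ 0.

h_n = 2^n − 3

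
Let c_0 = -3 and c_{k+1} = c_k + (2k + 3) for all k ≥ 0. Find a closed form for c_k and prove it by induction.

Claim: c_k = k^2 + 2k − 3.

Base case: c_0 = -3, and 0^2 + 2·0 − 3 = -3.
Assume c_r = r^2 + 2r − 3.
Then c_{r+1} = c_r + (2r + 3) = (r^2 + 2r − 3) + (2r + 3) = r^2 + 4r,
and (r+1)^2 + 2·(r+1) − 3 = r^2 + 4r.
This completes the inductive step, so c_k = k^2 + 2k − 3 for all k ≥ 0.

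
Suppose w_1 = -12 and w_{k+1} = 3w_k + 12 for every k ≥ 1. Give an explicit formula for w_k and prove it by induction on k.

Claim: w_k = -2·3^k − 6.

Base case: w_1 = -12, and -2·3^1 − 6 = -6 − 6 = -12.
Assume w_j = -2·3^j − 6 for some j ≥ 1.
Then w_{j+1} = 3w_j + 12 = 3·(-2·3^j − 6) + 12 = -6·3^j − 18 + 12 = -2·3^{j+1} − 6.
So the formula holds for j+1, and by induction w_k = -2·3^k − 6 for all k ≥ 1.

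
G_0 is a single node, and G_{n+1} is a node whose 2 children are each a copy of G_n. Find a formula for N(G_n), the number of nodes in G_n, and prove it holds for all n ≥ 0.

Claim: N(G_n) = 2^{n+1} − 1.

Base case: N(G_0) = 1, and 2^{0+1} − 1 = 1.
Assume N(G_j) = 2^{j+1} − 1.
Then N(G_{j+1}) = 1 + 2N(G_j) = 1 + 2(2^{j+1} − 1) = 2^{j+2} − 2 + 1 = 2^{j+2} − 1.
This completes the inductive step, so N(G_n) = 2^{n+1} − 1 for all n ≥ 0.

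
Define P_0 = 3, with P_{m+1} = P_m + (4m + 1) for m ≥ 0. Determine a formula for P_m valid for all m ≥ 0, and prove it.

Claim: P_m = 2m^2 − m + 3.

Base case: P_0 = 3, and 2·0^2 − 0 + 3 = 3.
Assume P_j = 2j^2 − j + 3.
Then P_{j+1} = P_j + (4j + 1) = (2j^2 − j + 3) + (4j + 1) = 2j^2 + 3j + 4,
and 2·(j+1)^2 − (j+1) + 3 = 2j^2 + 3j + 4.
This completes the inductive step, so P_m = 2m^2 − m + 3 for all m ≥ 0.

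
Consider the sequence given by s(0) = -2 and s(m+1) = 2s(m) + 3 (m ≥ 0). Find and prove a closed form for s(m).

Claim: s(m) = 2^m − 3.

Base case: s(0) = -2, and 2^0 − 3 = 1 − 3 = -2.
Assume s(j) = 2^j − 3 for some j ≥ 0.
Then s(j+1) = 2s(j) + 3 = 2·(2^j − 3) + 3 = 2^{j+1} − 6 + 3 = 2^{j+1} − 3.
By induction, s(m) = 2^m − 3 for all m ≥ 0.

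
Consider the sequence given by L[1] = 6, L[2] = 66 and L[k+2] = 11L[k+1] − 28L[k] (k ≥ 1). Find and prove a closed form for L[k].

Claim: L[k] = 2·7^k − 2·4^k.

Base cases: L[1] = 6 and 2·7^1 − 2·4^1 = 6; L[2] = 66 and 2·7^2 − 2·4^2 = 66.
Assume L[j] = 2·7^j − 2·4^j for all 1 ≤ j ≤ r, where r ≥ 2.
Then L[r+1] = 11L[r] − 28L[r−1] = 11·(2·7^r − 2·4^r) − 28·(2·7^{r−1} − 2·4^{r−1}) = 2·(11·7 − 28)7^{r−1} − 2·(11·4 − 28)4^{r−1} = 98·7^{r−1} − 32·4^{r−1} = 2·7^{r+1} − 2·4^{r+1}.
So the formula holds for r+1, and by strong induction L[k] = 2·7^k − 2·4^k for all k ≥ 1.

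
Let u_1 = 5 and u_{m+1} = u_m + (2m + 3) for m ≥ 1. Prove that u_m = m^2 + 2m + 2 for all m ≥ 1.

Base case: u_1 = 5, and 1^2 + 2·1 + 2 = 5.
Assume u_k = k^2 + 2k + 2.
Then u_{k+1} = u_k + (2k + 3) = (k^2 + 2k + 2) + (2k + 3) = k^2 + 4k + 5,
and (k+1)^2 + 2·(k+1) + 2 = k^2 + 4k + 5.
Hence u_m = m^2 + 2m + 2 for every m ≥ 1, by induction.

u_m = m^2 + 2m + 2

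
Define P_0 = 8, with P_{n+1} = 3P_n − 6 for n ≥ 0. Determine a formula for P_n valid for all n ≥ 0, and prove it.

Claim: P_n = 5·3^n + 3.

Base case: P_0 = 8, and 5·3^0 + 3 = 5 + 3 = 8.
Assume P_m = 5·3^m + 3 for some m ≥ 0.
Then P_{m+1} = 3P_m − 6 = 3·(5·3^m + 3) − 6 = 15·3^m + 9 − 6 = 5·3^{m+1} + 3.
Hence P_n = 5·3^n + 3 for every n ≥ 0, by induction.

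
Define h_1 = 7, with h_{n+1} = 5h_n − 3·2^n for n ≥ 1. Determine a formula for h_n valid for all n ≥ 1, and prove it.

Claim: h_n = 5^n + 2^n.

Base case: h_1 = 7, and 5^1 + 2^1 = 5 + 2 = 7.
Assume h_m = 5^m + 2^m for some m ≥ 1.
Then h_{m+1} = 5h_m − 3·2^m = 5·(5^m + 2^m) − 3·2^m = 5^{m+1} + 5·2^m − 3·2^m = 5^{m+1} + 2·2^m = 5^{m+1} + 2^{m+1}.
By induction, h_n = 5^n + 2^n for all n ≥ 1.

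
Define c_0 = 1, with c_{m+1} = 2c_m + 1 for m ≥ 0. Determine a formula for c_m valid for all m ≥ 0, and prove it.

Claim: c_m = 2^{m+1} − 1.

Base case: c_0 = 1, and 2^{0+1} − 1 = 2 − 1 = 1.
Assume c_j = 2^{j+1} − 1 for some j ≥ 0.
Then c_{j+1} = 2c_j + 1 = 2·(2^{j+1} − 1) + 1 = 2^{j+2} − 2 + 1 = 2^{j+2} − 1.
Hence c_m = 2^{m+1} − 1 for every m ≥ 0, by induction.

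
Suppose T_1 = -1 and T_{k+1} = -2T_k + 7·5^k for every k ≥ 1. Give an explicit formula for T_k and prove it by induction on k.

Claim: T_k = 3·(-2)^k + 5^k.

Base case: T_1 = -1, and 3·(-2)^1 + 5^1 = -6 + 5 = -1.
Assume T_j = 3·(-2)^j + 5^j for some j ≥ 1.
Then T_{j+1} = -2T_j + 7·5^j = -2·(3·(-2)^j + 5^j) + 7·5^j = 3·(-2)^{j+1} − 2·5^j + 7·5^j = 3·(-2)^{j+1} + 5·5^j = 3·(-2)^{j+1} + 5^{j+1}.
This completes the inductive step, so T_k = 3·(-2)^k + 5^k for all k ≥ 1.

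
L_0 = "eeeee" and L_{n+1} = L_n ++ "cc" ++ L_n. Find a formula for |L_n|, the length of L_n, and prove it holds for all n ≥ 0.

Claim: |L_n| = 7·2^n − 2.

Base case: |L_0| = 5, and 7·2^0 − 2 = 5.
Assume |L_k| = 7·2^k − 2.
Then |L_{k+1}| = |L_k| + 2 + |L_k| = 2|L_k| + 2 = 2(7·2^k − 2) + 2 = 7·2^{k+1} − 4 + 2 = 7·2^{k+1} − 2.
This completes the inductive step, so |L_n| = 7·2^n − 2 for all n ≥ 0.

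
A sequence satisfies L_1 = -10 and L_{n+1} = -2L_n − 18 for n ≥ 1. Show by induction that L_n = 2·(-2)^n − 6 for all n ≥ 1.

Base case: L_1 = -10, and 2·(-2)^1 − 6 = -4 − 6 = -10.
Assume L_m = 2·(-2)^m − 6 for some m ≥ 1.
Then L_{m+1} = -2L_m − 18 = -2·(2·(-2)^m − 6) − 18 = -4·(-2)^m + 12 − 18 = 2·(-2)^{m+1} − 6.
By induction, L_n = 2·(-2)^n − 6 for all n ≥ 1.

L_n = 2·(-2)^n − 6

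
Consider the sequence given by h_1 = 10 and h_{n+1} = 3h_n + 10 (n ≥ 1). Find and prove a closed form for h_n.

Claim: h_n = 5·3^n − 5.

Base case: h_1 = 10, and 5·3^1 − 5 = 15 − 5 = 10.
Assume h_j = 5·3^j − 5 for some j ≥ 1.
Then h_{j+1} = 3h_j + 10 = 3·(5·3^j − 5) + 10 = 15·3^j − 15 + 10 = 5·3^{j+1} − 5.
By induction, h_n = 5·3^n − 5 for all n ≥ 1.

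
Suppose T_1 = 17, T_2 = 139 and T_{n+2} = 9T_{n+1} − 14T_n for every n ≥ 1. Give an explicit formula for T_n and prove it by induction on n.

Claim: T_n = 3·7^n − 2·2^n.

Base cases: T_1 = 17 and 3·7^1 − 2·2^1 = 17; T_2 = 139 and 3·7^2 − 2·2^2 = 139.
Assume T_j = 3·7^j − 2·2^j for all 1 ≤ j ≤ m, where m ≥ 2.
Then T_{m+1} = 9T_m − 14T_{m−1} = 9·(3·7^m − 2·2^m) − 14·(3·7^{m−1} − 2·2^{m−1}) = 3·(9·7 − 14)7^{m−1} − 2·(9·2 − 14)2^{m−1} = 147·7^{m−1} − 8·2^{m−1} = 3·7^{m+1} − 2·2^{m+1}.
By strong induction, T_n = 3·7^n − 2·2^n for all n ≥ 1.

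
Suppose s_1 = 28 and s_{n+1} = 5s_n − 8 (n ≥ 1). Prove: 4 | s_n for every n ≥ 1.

Base case: s_1 = 28 = 4·7, so 4 | s_1.
Assume 4 | s_m, so s_m = 4t for some integer t.
Then s_{m+1} = 5s_m − 8 = 5·(4t) − 8 = 4(5t − 2), so 4 | s_{m+1}.
This completes the inductive step, so 4 | s_n for all n ≥ 1.

4 | s_n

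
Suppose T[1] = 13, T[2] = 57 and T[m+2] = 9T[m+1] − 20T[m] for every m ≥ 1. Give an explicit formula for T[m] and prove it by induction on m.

Claim: T[m] = 5^m + 2·4^m.

Base cases: T[1] = 13 and 5^1 + 2·4^1 = 13; T[2] = 57 and 5^2 + 2·4^2 = 57.
Assume T[j] = 5^j + 2·4^j for all 1 ≤ j ≤ k, where k ≥ 2.
Then T[k+1] = 9T[k] − 20T[k−1] = 9·(5^k + 2·4^k) − 20·(5^{k−1} + 2·4^{k−1}) = (9·5 − 20)5^{k−1} + 2·(9·4 − 20)4^{k−1} = 25·5^{k−1} + 32·4^{k−1} = 5^{k+1} + 2·4^{k+1}.
So the formula holds for k+1, and by strong induction T[m] = 5^m + 2·4^m for all m ≥ 1.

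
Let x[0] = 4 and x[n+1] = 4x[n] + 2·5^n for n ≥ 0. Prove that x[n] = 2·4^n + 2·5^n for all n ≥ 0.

Base case: x[0] = 4, and 2·4^0 + 2·5^0 = 2 + 2 = 4.
Assume x[k] = 2·4^k + 2·5^k for some k ≥ 0.
Then x[k+1] = 4x[k] + 2·5^k = 4·(2·4^k + 2·5^k) + 2·5^k = 2·4^{k+1} + 8·5^k + 2·5^k = 2·4^{k+1} + 10·5^k = 2·4^{k+1} + 2·5^{k+1}.
Hence x[n] = 2·4^n + 2·5^n for every n ≥ 0, by induction.

x[n] = 2·4^n + 2·5^n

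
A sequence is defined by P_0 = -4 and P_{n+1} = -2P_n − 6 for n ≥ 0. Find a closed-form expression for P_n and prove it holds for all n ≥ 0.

Claim: P_n = -2·(-2)^n − 2.

Base case: P_0 = -4, and -2·(-2)^0 − 2 = -2 − 2 = -4.
Assume P_r = -2·(-2)^r − 2 for some r ≥ 0.
Then P_{r+1} = -2P_r − 6 = -2·(-2·(-2)^r − 2) − 6 = 4·(-2)^r + 4 − 6 = -2·(-2)^{r+1} − 2.
This completes the inductive step, so P_n = -2·(-2)^n − 2 for all n ≥ 0.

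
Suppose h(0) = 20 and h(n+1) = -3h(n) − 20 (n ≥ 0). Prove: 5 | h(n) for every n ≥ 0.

Base case: h(0) = 20 = 5·4, so 5 | h(0).
Assume 5 | h(j), so h(j) = 5t for some integer t.
Then h(j+1) = -3h(j) − 20 = -3·(5t) − 20 = 5(-3t − 4), so 5 | h(j+1).
Hence 5 | h(n) for every n ≥ 0, by induction.

5 | h(n)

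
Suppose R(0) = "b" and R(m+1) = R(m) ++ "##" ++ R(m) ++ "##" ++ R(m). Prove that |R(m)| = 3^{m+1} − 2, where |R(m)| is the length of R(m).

Base case: |R(0)| = 1, and 3^{0+1} − 2 = 1.
Assume |R(r)| = 3^{r+1} − 2.
Then |R(r+1)| = 3|R(r)| + 4 = 3(3^{r+1} − 2) + 4 = 3^{r+2} − 6 + 4 = 3^{r+2} − 2.
Hence |R(m)| = 3^{m+1} − 2 for every m ≥ 0, by induction.

|R(m)| = 3^{m+1} − 2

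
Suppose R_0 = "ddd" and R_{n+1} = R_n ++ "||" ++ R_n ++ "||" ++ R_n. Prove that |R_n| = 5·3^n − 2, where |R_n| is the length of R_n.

Base case: |R_0| = 3, and 5·3^0 − 2 = 3.
Assume |R_j| = 5·3^j − 2.
Then |R_{j+1}| = 3|R_j| + 4 = 3(5·3^j − 2) + 4 = 5·3^{j+1} − 6 + 4 = 5·3^{j+1} − 2.
So the formula holds for j+1, and by induction |R_n| = 5·3^n − 2 for all n ≥ 0.

|R_n| = 5·3^n − 2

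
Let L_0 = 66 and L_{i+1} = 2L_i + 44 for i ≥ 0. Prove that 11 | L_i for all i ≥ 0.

Base case: L_0 = 66 = 11·6, so 11 | L_0.
Assume 11 | L_k, so L_k = 11t for some integer t.
Then L_{k+1} = 2L_k + 44 = 2·(11t) + 44 = 11(2t + 4), so 11 | L_{k+1}.
Hence 11 | L_i for every i ≥ 0, by induction.

11 | L_i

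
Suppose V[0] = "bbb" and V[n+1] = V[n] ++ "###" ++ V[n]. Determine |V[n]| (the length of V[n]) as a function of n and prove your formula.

Claim: |V[n]| = 6·2^n − 3.

Base case: |V[0]| = 3, and 6·2^0 − 3 = 3.
Assume |V[j]| = 6·2^j − 3.
Then |V[j+1]| = |V[j]| + 3 + |V[j]| = 2|V[j]| + 3 = 2(6·2^j − 3) + 3 = 6·2^{j+1} − 6 + 3 = 6·2^{j+1} − 3.
This completes the inductive step, so |V[n]| = 6·2^n − 3 for all n ≥ 0.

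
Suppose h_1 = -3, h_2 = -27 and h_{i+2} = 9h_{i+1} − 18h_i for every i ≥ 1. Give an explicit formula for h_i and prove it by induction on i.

Claim: h_i = 3^i − 6^i.

Base cases: h_1 = -3 and 3^1 − 6^1 = -3; h_2 = -27 and 3^2 − 6^2 = -27.
Assume h_j = 3^j − 6^j for all 1 ≤ j ≤ r, where r ≥ 2.
Then h_{r+1} = 9h_r − 18h_{r−1} = 9·(3^r − 6^r) − 18·(3^{r−1} − 6^{r−1}) = (9·3 − 18)3^{r−1} − (9·6 − 18)6^{r−1} = 9·3^{r−1} − 36·6^{r−1} = 3^{r+1} − 6^{r+1}.
This completes the inductive step, so h_i = 3^i − 6^i for all i ≥ 1.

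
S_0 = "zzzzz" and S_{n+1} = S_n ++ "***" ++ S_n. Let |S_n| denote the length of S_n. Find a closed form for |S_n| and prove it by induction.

Claim: |S_n| = 2^{n+3} − 3.

Base case: |S_0| = 5, and 2^{0+3} − 3 = 5.
Assume |S_r| = 2^{r+3} − 3.
Then |S_{r+1}| = |S_r| + 3 + |S_r| = 2|S_r| + 3 = 2(2^{r+3} − 3) + 3 = 2^{r+1+3} − 6 + 3 = 2^{r+1+3} − 3.
Hence |S_n| = 2^{n+3} − 3 for every n ≥ 0, by induction.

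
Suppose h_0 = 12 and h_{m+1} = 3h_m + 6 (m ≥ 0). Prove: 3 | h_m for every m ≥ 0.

Base case: h_0 = 12 = 3·4, so 3 | h_0.
Assume 3 | h_r, so h_r = 3t for some integer t.
Then h_{r+1} = 3h_r + 6 = 3·(3t) + 6 = 3(3t + 2), so 3 | h_{r+1}.
This completes the inductive step, so 3 | h_m for all m ≥ 0.

3 | h_m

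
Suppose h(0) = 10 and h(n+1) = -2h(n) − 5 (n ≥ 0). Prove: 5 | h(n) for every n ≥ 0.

Base case: h(0) = 10 = 5·2, so 5 | h(0).
Assume 5 | h(j), so h(j) = 5t for some integer t.
Then h(j+1) = -2h(j) − 5 = -2·(5t) − 5 = 5(-2t − 1), so 5 | h(j+1).
This completes the inductive step, so 5 | h(n) for all n ≥ 0.

5 | h(n)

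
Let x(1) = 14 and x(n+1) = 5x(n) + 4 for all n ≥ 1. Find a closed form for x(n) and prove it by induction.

Claim: x(n) = 3·5^n − 1.

Base case: x(1) = 14, and 3·5^1 − 1 = 15 − 1 = 14.
Assume x(k) = 3·5^k − 1 for some k ≥ 1.
Then x(k+1) = 5x(k) + 4 = 5·(3·5^k − 1) + 4 = 15·5^k − 5 + 4 = 3·5^{k+1} − 1.
Hence x(n) = 3·5^n − 1 for every n ≥ 1, by induction.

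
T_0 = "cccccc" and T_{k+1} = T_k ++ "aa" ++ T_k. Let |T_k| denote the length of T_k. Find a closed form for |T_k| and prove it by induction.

Claim: |T_k| = 2^{k+3} − 2.

Base case: |T_0| = 6, and 2^{0+3} − 2 = 6.
Assume |T_m| = 2^{m+3} − 2.
Then |T_{m+1}| = |T_m| + 2 + |T_m| = 2|T_m| + 2 = 2(2^{m+3} − 2) + 2 = 2^{m+1+3} − 4 + 2 = 2^{m+1+3} − 2.
So the formula holds for m+1, and by induction |T_k| = 2^{k+3} − 2 for all k ≥ 0.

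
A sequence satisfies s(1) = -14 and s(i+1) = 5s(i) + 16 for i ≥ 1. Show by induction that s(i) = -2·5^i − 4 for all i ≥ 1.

Base case: s(1) = -14, and -2·5^1 − 4 = -10 − 4 = -14.
Assume s(j) = -2·5^j − 4 for some j ≥ 1.
Then s(j+1) = 5s(j) + 16 = 5·(-2·5^j − 4) + 16 = -10·5^j − 20 + 16 = -2·5^{j+1} − 4.
Hence s(i) = -2·5^i − 4 for every i ≥ 1, by induction.

s(i) = -2·5^i − 4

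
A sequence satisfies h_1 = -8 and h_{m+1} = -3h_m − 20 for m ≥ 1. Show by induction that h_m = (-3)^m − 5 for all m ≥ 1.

Base case: h_1 = -8, and (-3)^1 − 5 = -3 − 5 = -8.
Assume h_k = (-3)^k − 5 for some k ≥ 1.
Then h_{k+1} = -3h_k − 20 = -3·((-3)^k − 5) − 20 = -3·(-3)^k + 15 − 20 = (-3)^{k+1} − 5.
By induction, h_m = (-3)^m − 5 for all m ≥ 1.

h_m = (-3)^m − 5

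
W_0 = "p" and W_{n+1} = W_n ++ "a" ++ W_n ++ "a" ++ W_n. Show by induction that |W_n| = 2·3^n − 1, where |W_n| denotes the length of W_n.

Base case: |W_0| = 1, and 2·3^0 − 1 = 1.
Assume |W_r| = 2·3^r − 1.
Then |W_{r+1}| = 3|W_r| + 2 = 3(2·3^r − 1) + 2 = 2·3^{r+1} − 3 + 2 = 2·3^{r+1} − 1.
Hence |W_n| = 2·3^n − 1 for every n ≥ 0, by induction.

|W_n| = 2·3^n − 1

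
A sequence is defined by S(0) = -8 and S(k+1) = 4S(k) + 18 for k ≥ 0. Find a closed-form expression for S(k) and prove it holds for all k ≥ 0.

Claim: S(k) = -2·4^k − 6.

Base case: S(0) = -8, and -2·4^0 − 6 = -2 − 6 = -8.
Assume S(r) = -2·4^r − 6 for some r ≥ 0.
Then S(r+1) = 4S(r) + 18 = 4·(-2·4^r − 6) + 18 = -8·4^r − 24 + 18 = -2·4^{r+1} − 6.
By induction, S(k) = -2·4^k − 6 for all k ≥ 0.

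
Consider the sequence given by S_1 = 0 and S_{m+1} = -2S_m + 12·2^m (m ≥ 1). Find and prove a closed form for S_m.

Claim: S_m = 3·(-2)^m + 3·2^m.

Base case: S_1 = 0, and 3·(-2)^1 + 3·2^1 = -6 + 6 = 0.
Assume S_r = 3·(-2)^r + 3·2^r for some r ≥ 1.
Then S_{r+1} = -2S_r + 12·2^r = -2·(3·(-2)^r + 3·2^r) + 12·2^r = 3·(-2)^{r+1} − 6·2^r + 12·2^r = 3·(-2)^{r+1} + 6·2^r = 3·(-2)^{r+1} + 3·2^{r+1}.
So the formula holds for r+1, and by induction S_m = 3·(-2)^m + 3·2^m for all m ≥ 1.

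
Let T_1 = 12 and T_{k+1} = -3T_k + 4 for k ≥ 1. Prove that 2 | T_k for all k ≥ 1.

Base case: T_1 = 12 = 2·6, so 2 | T_1.
Assume 2 | T_r, so T_r = 2t for some integer t.
Then T_{r+1} = -3T_r + 4 = -3·(2t) + 4 = 2(-3t + 2), so 2 | T_{r+1}.
So the property holds for r+1, and by induction 2 | T_k for all k ≥ 1.

2 | T_k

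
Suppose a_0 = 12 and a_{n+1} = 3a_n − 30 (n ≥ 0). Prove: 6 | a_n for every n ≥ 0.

Base case: a_0 = 12 = 6·2, so 6 | a_0.
Assume 6 | a_j, so a_j = 6t for some integer t.
Then a_{j+1} = 3a_j − 30 = 3·(6t) − 30 = 6(3t − 5), so 6 | a_{j+1}.
So the property holds for j+1, and by induction 6 | a_n for all n ≥ 0.

6 | a_n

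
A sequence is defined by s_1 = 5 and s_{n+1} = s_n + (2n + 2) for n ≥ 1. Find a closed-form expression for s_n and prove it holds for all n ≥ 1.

Claim: s_n = n^2 + n + 3.

Base case: s_1 = 5, and 1^2 + 1 + 3 = 5.
Assume s_j = j^2 + j + 3.
Then s_{j+1} = s_j + (2j + 2) = (j^2 + j + 3) + (2j + 2) = j^2 + 3j + 5,
and (j+1)^2 + (j+1) + 3 = j^2 + 3j + 5.
This completes the inductive step, so s_n = n^2 + n + 3 for all n ≥ 1.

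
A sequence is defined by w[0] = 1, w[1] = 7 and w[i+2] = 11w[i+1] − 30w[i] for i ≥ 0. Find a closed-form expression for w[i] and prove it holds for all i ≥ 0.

Claim: w[i] = -5^i + 2·6^i.

Base cases: w[0] = 1 and -5^0 + 2·6^0 = 1; w[1] = 7 and -5^1 + 2·6^1 = 7.
Assume w[j] = -5^j + 2·6^j for all 0 ≤ j ≤ k, where k ≥ 1.
Then w[k+1] = 11w[k] − 30w[k−1] = 11·(-5^k + 2·6^k) − 30·(-5^{k−1} + 2·6^{k−1}) = -(11·5 − 30)5^{k−1} + 2·(11·6 − 30)6^{k−1} = -25·5^{k−1} + 72·6^{k−1} = -5^{k+1} + 2·6^{k+1}.
By strong induction, w[i] = -5^i + 2·6^i for all i ≥ 0.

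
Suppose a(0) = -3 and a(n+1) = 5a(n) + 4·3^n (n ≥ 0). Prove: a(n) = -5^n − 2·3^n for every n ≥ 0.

Base case: a(0) = -3, and -5^0 − 2·3^0 = -1 − 2 = -3.
Assume a(r) = -5^r − 2·3^r for some r ≥ 0.
Then a(r+1) = 5a(r) + 4·3^r = 5·(-5^r − 2·3^r) + 4·3^r = -5^{r+1} − 10·3^r + 4·3^r = -5^{r+1} − 6·3^r = -5^{r+1} − 2·3^{r+1}.
By induction, a(n) = -5^n − 2·3^n for all n ≥ 0.

a(n) = -5^n − 2·3^n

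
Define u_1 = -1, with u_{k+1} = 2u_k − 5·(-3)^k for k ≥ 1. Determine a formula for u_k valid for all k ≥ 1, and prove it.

Claim: u_k = 2^k + (-3)^k.

Base case: u_1 = -1, and 2^1 + (-3)^1 = 2 − 3 = -1.
Assume u_m = 2^m + (-3)^m for some m ≥ 1.
Then u_{m+1} = 2u_m − 5·(-3)^m = 2·(2^m + (-3)^m) − 5·(-3)^m = 2^{m+1} + 2·(-3)^m − 5·(-3)^m = 2^{m+1} − 3·(-3)^m = 2^{m+1} + (-3)^{m+1}.
So the formula holds for m+1, and by induction u_k = 2^k + (-3)^k for all k ≥ 1.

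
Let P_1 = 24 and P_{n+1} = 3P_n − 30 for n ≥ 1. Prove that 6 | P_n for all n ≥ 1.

Base case: P_1 = 24 = 6·4, so 6 | P_1.
Assume 6 | P_r, so P_r = 6t for some integer t.
Then P_{r+1} = 3P_r − 30 = 3·(6t) − 30 = 6(3t − 5), so 6 | P_{r+1}.
This completes the inductive step, so 6 | P_n for all n ≥ 1.

6 | P_n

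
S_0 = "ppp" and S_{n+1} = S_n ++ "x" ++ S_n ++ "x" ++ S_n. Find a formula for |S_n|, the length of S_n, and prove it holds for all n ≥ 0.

Claim: |S_n| = 4·3^n − 1.

Base case: |S_0| = 3, and 4·3^0 − 1 = 3.
Assume |S_r| = 4·3^r − 1.
Then |S_{r+1}| = 3|S_r| + 2 = 3(4·3^r − 1) + 2 = 4·3^{r+1} − 3 + 2 = 4·3^{r+1} − 1.
This completes the inductive step, so |S_n| = 4·3^n − 1 for all n ≥ 0.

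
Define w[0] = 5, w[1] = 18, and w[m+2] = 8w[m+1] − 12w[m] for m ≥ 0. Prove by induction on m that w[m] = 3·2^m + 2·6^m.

Base cases: w[0] = 5 and 3·2^0 + 2·6^0 = 5; w[1] = 18 and 3·2^1 + 2·6^1 = 18.
Assume w[i] = 3·2^i + 2·6^i for all 0 ≤ i ≤ j, where j ≥ 1.
Then w[j+1] = 8w[j] − 12w[j−1] = 8·(3·2^j + 2·6^j) − 12·(3·2^{j−1} + 2·6^{j−1}) = 3·(8·2 − 12)2^{j−1} + 2·(8·6 − 12)6^{j−1} = 12·2^{j−1} + 72·6^{j−1} = 3·2^{j+1} + 2·6^{j+1}.
This completes the inductive step, so w[m] = 3·2^m + 2·6^m for all m ≥ 0.

w[m] = 3·2^m + 2·6^m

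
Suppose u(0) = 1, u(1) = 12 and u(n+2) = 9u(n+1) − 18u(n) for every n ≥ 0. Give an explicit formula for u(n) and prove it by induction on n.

Claim: u(n) = 3·6^n − 2·3^n.

Base cases: u(0) = 1 and 3·6^0 − 2·3^0 = 1; u(1) = 12 and 3·6^1 − 2·3^1 = 12.
Assume u(j) = 3·6^j − 2·3^j for all 0 ≤ j ≤ m, where m ≥ 1.
Then u(m+1) = 9u(m) − 18u(m−1) = 9·(3·6^m − 2·3^m) − 18·(3·6^{m−1} − 2·3^{m−1}) = 3·(9·6 − 18)6^{m−1} − 2·(9·3 − 18)3^{m−1} = 108·6^{m−1} − 18·3^{m−1} = 3·6^{m+1} − 2·3^{m+1}.
So the formula holds for m+1, and by strong induction u(n) = 3·6^n − 2·3^n for all n ≥ 0.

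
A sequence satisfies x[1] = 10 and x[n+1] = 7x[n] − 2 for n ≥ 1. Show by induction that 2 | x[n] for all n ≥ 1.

Base case: x[1] = 10 = 2·5, so 2 | x[1].
Assume 2 | x[k], so x[k] = 2t for some integer t.
Then x[k+1] = 7x[k] − 2 = 7·(2t) − 2 = 2(7t − 1), so 2 | x[k+1].
By induction, 2 | x[n] for all n ≥ 1.

2 | x[n]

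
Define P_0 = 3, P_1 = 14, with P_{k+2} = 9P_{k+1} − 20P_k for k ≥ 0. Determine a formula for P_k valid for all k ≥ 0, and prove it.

Claim: P_k = 4^k + 2·5^k.

Base cases: P_0 = 3 and 4^0 + 2·5^0 = 3; P_1 = 14 and 4^1 + 2·5^1 = 14.
Assume P_i = 4^i + 2·5^i for all 0 ≤ i ≤ j, where j ≥ 1.
Then P_{j+1} = 9P_j − 20P_{j−1} = 9·(4^j + 2·5^j) − 20·(4^{j−1} + 2·5^{j−1}) = (9·4 − 20)4^{j−1} + 2·(9·5 − 20)5^{j−1} = 16·4^{j−1} + 50·5^{j−1} = 4^{j+1} + 2·5^{j+1}.
So the formula holds for j+1, and by strong induction P_k = 4^k + 2·5^k for all k ≥ 0.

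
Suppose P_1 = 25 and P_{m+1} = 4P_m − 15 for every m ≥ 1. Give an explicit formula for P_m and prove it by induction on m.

Claim: P_m = 5·4^m + 5.

Base case: P_1 = 25, and 5·4^1 + 5 = 20 + 5 = 25.
Assume P_k = 5·4^k + 5 for some k ≥ 1.
Then P_{k+1} = 4P_k − 15 = 4·(5·4^k + 5) − 15 = 20·4^k + 20 − 15 = 5·4^{k+1} + 5.
This completes the inductive step, so P_m = 5·4^m + 5 for all m ≥ 1.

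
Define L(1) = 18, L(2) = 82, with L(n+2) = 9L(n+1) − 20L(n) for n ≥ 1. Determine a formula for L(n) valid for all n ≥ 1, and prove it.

Claim: L(n) = 2·5^n + 2·4^n.

Base cases: L(1) = 18 and 2·5^1 + 2·4^1 = 18; L(2) = 82 and 2·5^2 + 2·4^2 = 82.
Assume L(i) = 2·5^i + 2·4^i for all 1 ≤ i ≤ j, where j ≥ 2.
Then L(j+1) = 9L(j) − 20L(j−1) = 9·(2·5^j + 2·4^j) − 20·(2·5^{j−1} + 2·4^{j−1}) = 2·(9·5 − 20)5^{j−1} + 2·(9·4 − 20)4^{j−1} = 50·5^{j−1} + 32·4^{j−1} = 2·5^{j+1} + 2·4^{j+1}.
This completes the inductive step, so L(n) = 2·5^n + 2·4^n for all n ≥ 1.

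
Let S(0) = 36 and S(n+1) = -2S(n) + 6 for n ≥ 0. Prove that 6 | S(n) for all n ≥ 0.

Base case: S(0) = 36 = 6·6, so 6 | S(0).
Assume 6 | S(r), so S(r) = 6t for some integer t.
Then S(r+1) = -2S(r) + 6 = -2·(6t) + 6 = 6(-2t + 1), so 6 | S(r+1).
By induction, 6 | S(n) for all n ≥ 0.

6 | S(n)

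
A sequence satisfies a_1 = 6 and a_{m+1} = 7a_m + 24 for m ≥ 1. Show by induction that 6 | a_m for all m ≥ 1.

Base case: a_1 = 6 = 6·1, so 6 | a_1.
Assume 6 | a_j, so a_j = 6t for some integer t.
Then a_{j+1} = 7a_j + 24 = 7·(6t) + 24 = 6(7t + 4), so 6 | a_{j+1}.
By induction, 6 | a_m for all m ≥ 1.

6 | a_m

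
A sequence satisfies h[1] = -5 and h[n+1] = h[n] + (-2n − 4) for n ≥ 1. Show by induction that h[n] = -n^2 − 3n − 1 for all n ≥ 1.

Base case: h[1] = -5, and -1^2 − 3·1 − 1 = -5.
Assume h[k] = -k^2 − 3k − 1.
Then h[k+1] = h[k] + (-2k − 4) = (-k^2 − 3k − 1) + (-2k − 4) = -k^2 − 5k − 5,
and -(k+1)^2 − 3·(k+1) − 1 = -k^2 − 5k − 5.
Hence h[n] = -n^2 − 3n − 1 for every n ≥ 1, by induction.

h[n] = -n^2 − 3n − 1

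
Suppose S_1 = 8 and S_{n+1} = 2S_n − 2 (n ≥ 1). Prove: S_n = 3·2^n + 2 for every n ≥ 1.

Base case: S_1 = 8, and 3·2^1 + 2 = 6 + 2 = 8.
Assume S_k = 3·2^k + 2 for some k ≥ 1.
Then S_{k+1} = 2S_k − 2 = 2·(3·2^k + 2) − 2 = 6·2^k + 4 − 2 = 3·2^{k+1} + 2.
By induction, S_n = 3·2^n + 2 for all n ≥ 1.

S_n = 3·2^n + 2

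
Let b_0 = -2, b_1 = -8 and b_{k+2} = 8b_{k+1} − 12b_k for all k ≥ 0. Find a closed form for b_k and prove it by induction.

Claim: b_k = -2^k − 6^k.

Base cases: b_0 = -2 and -2^0 − 6^0 = -2; b_1 = -8 and -2^1 − 6^1 = -8.
Assume b_j = -2^j − 6^j for all 0 ≤ j ≤ r, where r ≥ 1.
Then b_{r+1} = 8b_r − 12b_{r−1} = 8·(-2^r − 6^r) − 12·(-2^{r−1} − 6^{r−1}) = -(8·2 − 12)2^{r−1} − (8·6 − 12)6^{r−1} = -4·2^{r−1} − 36·6^{r−1} = -2^{r+1} − 6^{r+1}.
This completes the inductive step, so b_k = -2^k − 6^k for all k ≥ 0.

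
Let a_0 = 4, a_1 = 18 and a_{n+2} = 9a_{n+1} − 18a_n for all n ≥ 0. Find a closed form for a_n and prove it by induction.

Claim: a_n = 2·6^n + 2·3^n.

Base cases: a_0 = 4 and 2·6^0 + 2·3^0 = 4; a_1 = 18 and 2·6^1 + 2·3^1 = 18.
Assume a_j = 2·6^j + 2·3^j for all 0 ≤ j ≤ r, where r ≥ 1.
Then a_{r+1} = 9a_r − 18a_{r−1} = 9·(2·6^r + 2·3^r) − 18·(2·6^{r−1} + 2·3^{r−1}) = 2·(9·6 − 18)6^{r−1} + 2·(9·3 − 18)3^{r−1} = 72·6^{r−1} + 18·3^{r−1} = 2·6^{r+1} + 2·3^{r+1}.
This completes the inductive step, so a_n = 2·6^n + 2·3^n for all n ≥ 0.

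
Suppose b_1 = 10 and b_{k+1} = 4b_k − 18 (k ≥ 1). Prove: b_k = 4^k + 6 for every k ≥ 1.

Base case: b_1 = 10, and 4^1 + 6 = 4 + 6 = 10.
Assume b_j = 4^j + 6 for some j ≥ 1.
Then b_{j+1} = 4b_j − 18 = 4·(4^j + 6) − 18 = 4^{j+1} + 24 − 18 = 4^{j+1} + 6.
This completes the inductive step, so b_k = 4^k + 6 for all k ≥ 1.

b_k = 4^k + 6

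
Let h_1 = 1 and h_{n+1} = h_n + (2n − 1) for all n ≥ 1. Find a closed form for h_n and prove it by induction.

Claim: h_n = n^2 − 2n + 2.

Base case: h_1 = 1, and 1^2 − 2·1 + 2 = 1.
Assume h_r = r^2 − 2r + 2.
Then h_{r+1} = h_r + (2r − 1) = (r^2 − 2r + 2) + (2r − 1) = r^2 + 1,
and (r+1)^2 − 2·(r+1) + 2 = r^2 + 1.
This completes the inductive step, so h_n = n^2 − 2n + 2 for all n ≥ 1.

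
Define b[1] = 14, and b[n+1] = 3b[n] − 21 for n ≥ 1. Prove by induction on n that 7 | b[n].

Base case: b[1] = 14 = 7·2, so 7 | b[1].
Assume 7 | b[r], so b[r] = 7t for some integer t.
Then b[r+1] = 3b[r] − 21 = 3·(7t) − 21 = 7(3t − 3), so 7 | b[r+1].
So the property holds for r+1, and by induction 7 | b[n] for all n ≥ 1.

7 | b[n]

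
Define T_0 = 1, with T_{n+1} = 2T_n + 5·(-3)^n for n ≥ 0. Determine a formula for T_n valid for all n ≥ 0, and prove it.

Claim: T_n = 2·2^n − (-3)^n.

Base case: T_0 = 1, and 2·2^0 − (-3)^0 = 2 − 1 = 1.
Assume T_k = 2·2^k − (-3)^k for some k ≥ 0.
Then T_{k+1} = 2T_k + 5·(-3)^k = 2·(2·2^k − (-3)^k) + 5·(-3)^k = 2·2^{k+1} − 2·(-3)^k + 5·(-3)^k = 2·2^{k+1} + 3·(-3)^k = 2·2^{k+1} − (-3)^{k+1}.
Hence T_n = 2·2^n − (-3)^n for every n ≥ 0, by induction.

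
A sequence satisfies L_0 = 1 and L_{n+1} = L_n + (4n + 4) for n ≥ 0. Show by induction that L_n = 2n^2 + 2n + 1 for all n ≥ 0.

Base case: L_0 = 1, and 2·0^2 + 2·0 + 1 = 1.
Assume L_m = 2m^2 + 2m + 1.
Then L_{m+1} = L_m + (4m + 4) = (2m^2 + 2m + 1) + (4m + 4) = 2m^2 + 6m + 5,
and 2·(m+1)^2 + 2·(m+1) + 1 = 2m^2 + 6m + 5.
Hence L_n = 2n^2 + 2n + 1 for every n ≥ 0, by induction.

L_n = 2n^2 + 2n + 1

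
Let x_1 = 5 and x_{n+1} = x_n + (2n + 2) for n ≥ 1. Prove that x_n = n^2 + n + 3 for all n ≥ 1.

Base case: x_1 = 5, and 1^2 + 1 + 3 = 5.
Assume x_m = m^2 + m + 3.
Then x_{m+1} = x_m + (2m + 2) = (m^2 + m + 3) + (2m + 2) = m^2 + 3m + 5,
and (m+1)^2 + (m+1) + 3 = m^2 + 3m + 5.
By induction, x_n = n^2 + n + 3 for all n ≥ 1.

x_n = n^2 + n + 3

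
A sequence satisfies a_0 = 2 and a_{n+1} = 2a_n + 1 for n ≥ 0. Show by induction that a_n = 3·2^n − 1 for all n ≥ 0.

Base case: a_0 = 2, and 3·2^0 − 1 = 3 − 1 = 2.
Assume a_k = 3·2^k − 1 for some k ≥ 0.
Then a_{k+1} = 2a_k + 1 = 2·(3·2^k − 1) + 1 = 6·2^k − 2 + 1 = 3·2^{k+1} − 1.
So the formula holds for k+1, and by induction a_n = 3·2^n − 1 for all n ≥ 0.

a_n = 3·2^n − 1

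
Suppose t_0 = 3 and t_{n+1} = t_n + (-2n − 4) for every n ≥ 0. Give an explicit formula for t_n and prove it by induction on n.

Claim: t_n = -n^2 − 3n + 3.

Base case: t_0 = 3, and -0^2 − 3·0 + 3 = 3.
Assume t_r = -r^2 − 3r + 3.
Then t_{r+1} = t_r + (-2r − 4) = (-r^2 − 3r + 3) + (-2r − 4) = -r^2 − 5r − 1,
and -(r+1)^2 − 3·(r+1) + 3 = -r^2 − 5r − 1.
By induction, t_n = -n^2 − 3n + 3 for all n ≥ 0.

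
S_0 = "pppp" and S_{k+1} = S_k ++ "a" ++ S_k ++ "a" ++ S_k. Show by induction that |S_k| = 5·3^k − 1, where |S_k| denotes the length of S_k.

Base case: |S_0| = 4, and 5·3^0 − 1 = 4.
Assume |S_r| = 5·3^r − 1.
Then |S_{r+1}| = 3|S_r| + 2 = 3(5·3^r − 1) + 2 = 5·3^{r+1} − 3 + 2 = 5·3^{r+1} − 1.
This completes the inductive step, so |S_k| = 5·3^k − 1 for all k ≥ 0.

|S_k| = 5·3^k − 1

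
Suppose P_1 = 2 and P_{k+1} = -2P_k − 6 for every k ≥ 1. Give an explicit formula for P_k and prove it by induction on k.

Claim: P_k = -2·(-2)^k − 2.

Base case: P_1 = 2, and -2·(-2)^1 − 2 = 4 − 2 = 2.
Assume P_r = -2·(-2)^r − 2 for some r ≥ 1.
Then P_{r+1} = -2P_r − 6 = -2·(-2·(-2)^r − 2) − 6 = 4·(-2)^r + 4 − 6 = -2·(-2)^{r+1} − 2.
Hence P_k = -2·(-2)^k − 2 for every k ≥ 1, by induction.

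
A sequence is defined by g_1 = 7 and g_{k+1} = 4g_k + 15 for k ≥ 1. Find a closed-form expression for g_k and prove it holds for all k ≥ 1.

Claim: g_k = 3·4^k − 5.

Base case: g_1 = 7, and 3·4^1 − 5 = 12 − 5 = 7.
Assume g_m = 3·4^m − 5 for some m ≥ 1.
Then g_{m+1} = 4g_m + 15 = 4·(3·4^m − 5) + 15 = 12·4^m − 20 + 15 = 3·4^{m+1} − 5.
So the formula holds for m+1, and by induction g_k = 3·4^k − 5 for all k ≥ 1.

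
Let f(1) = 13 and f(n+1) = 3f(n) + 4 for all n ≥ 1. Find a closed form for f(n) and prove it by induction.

Claim: f(n) = 5·3^n − 2.

Base case: f(1) = 13, and 5·3^1 − 2 = 15 − 2 = 13.
Assume f(m) = 5·3^m − 2 for some m ≥ 1.
Then f(m+1) = 3f(m) + 4 = 3·(5·3^m − 2) + 4 = 15·3^m − 6 + 4 = 5·3^{m+1} − 2.
This completes the inductive step, so f(n) = 5·3^n − 2 for all n ≥ 1.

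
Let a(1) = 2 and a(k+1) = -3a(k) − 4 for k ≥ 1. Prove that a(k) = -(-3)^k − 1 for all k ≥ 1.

Base case: a(1) = 2, and -(-3)^1 − 1 = 3 − 1 = 2.
Assume a(r) = -(-3)^r − 1 for some r ≥ 1.
Then a(r+1) = -3a(r) − 4 = -3·(-(-3)^r − 1) − 4 = 3·(-3)^r + 3 − 4 = -(-3)^{r+1} − 1.
By induction, a(k) = -(-3)^k − 1 for all k ≥ 1.

a(k) = -(-3)^k − 1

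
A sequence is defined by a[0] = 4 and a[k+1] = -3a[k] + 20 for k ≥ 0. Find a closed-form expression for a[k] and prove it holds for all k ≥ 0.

Claim: a[k] = -(-3)^k + 5.

Base case: a[0] = 4, and -(-3)^0 + 5 = -1 + 5 = 4.
Assume a[r] = -(-3)^r + 5 for some r ≥ 0.
Then a[r+1] = -3a[r] + 20 = -3·(-(-3)^r + 5) + 20 = 3·(-3)^r − 15 + 20 = -(-3)^{r+1} + 5.
This completes the inductive step, so a[k] = -(-3)^k + 5 for all k ≥ 0.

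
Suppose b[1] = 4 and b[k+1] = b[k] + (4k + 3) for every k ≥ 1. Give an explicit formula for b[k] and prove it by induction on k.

Claim: b[k] = 2k^2 + k + 1.

Base case: b[1] = 4, and 2·1^2 + 1 + 1 = 4.
Assume b[r] = 2r^2 + r + 1.
Then b[r+1] = b[r] + (4r + 3) = (2r^2 + r + 1) + (4r + 3) = 2r^2 + 5r + 4,
and 2·(r+1)^2 + (r+1) + 1 = 2r^2 + 5r + 4.
By induction, b[k] = 2k^2 + k + 1 for all k ≥ 1.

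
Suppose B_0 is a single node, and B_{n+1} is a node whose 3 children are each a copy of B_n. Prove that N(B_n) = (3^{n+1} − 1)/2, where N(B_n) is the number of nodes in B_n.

Base case: N(B_0) = 1, and (3^{0+1} − 1)/2 = 1.
Assume N(B_m) = (3^{m+1} − 1)/2.
Then N(B_{m+1}) = 1 + 3N(B_m) = 1 + 3·(3^{m+1} − 1)/2 = 1 + (3^{m+2} − 3)/2 = (2 + 3^{m+2} − 3)/2 = (3^{m+2} − 1)/2.
Hence N(B_n) = (3^{n+1} − 1)/2 for every n ≥ 0, by induction.

N(B_n) = (3^{n+1} − 1)/2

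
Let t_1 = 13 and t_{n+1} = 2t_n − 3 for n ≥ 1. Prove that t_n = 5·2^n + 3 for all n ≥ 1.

Base case: t_1 = 13, and 5·2^1 + 3 = 10 + 3 = 13.
Assume t_k = 5·2^k + 3 for some k ≥ 1.
Then t_{k+1} = 2t_k − 3 = 2·(5·2^k + 3) − 3 = 10·2^k + 6 − 3 = 5·2^{k+1} + 3.
By induction, t_n = 5·2^n + 3 for all n ≥ 1.

t_n = 5·2^n + 3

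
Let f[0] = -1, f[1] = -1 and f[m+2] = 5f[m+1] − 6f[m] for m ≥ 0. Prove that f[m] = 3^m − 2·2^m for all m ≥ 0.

Base cases: f[0] = -1 and 3^0 − 2·2^0 = -1; f[1] = -1 and 3^1 − 2·2^1 = -1.
Assume f[i] = 3^i − 2·2^i for all 0 ≤ i ≤ j, where j ≥ 1.
Then f[j+1] = 5f[j] − 6f[j−1] = 5·(3^j − 2·2^j) − 6·(3^{j−1} − 2·2^{j−1}) = (5·3 − 6)3^{j−1} − 2·(5·2 − 6)2^{j−1} = 9·3^{j−1} − 8·2^{j−1} = 3^{j+1} − 2·2^{j+1}.
This completes the inductive step, so f[m] = 3^m − 2·2^m for all m ≥ 0.

f[m] = 3^m − 2·2^m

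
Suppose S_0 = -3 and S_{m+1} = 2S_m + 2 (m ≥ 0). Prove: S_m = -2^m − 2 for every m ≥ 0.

Base case: S_0 = -3, and -2^0 − 2 = -1 − 2 = -3.
Assume S_j = -2^j − 2 for some j ≥ 0.
Then S_{j+1} = 2S_j + 2 = 2·(-2^j − 2) + 2 = -2^{j+1} − 4 + 2 = -2^{j+1} − 2.
By induction, S_m = -2^m − 2 for all m ≥ 0.

S_m = -2^m − 2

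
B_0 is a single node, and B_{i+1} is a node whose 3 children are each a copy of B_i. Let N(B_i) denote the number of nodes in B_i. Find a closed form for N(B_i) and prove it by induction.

Claim: N(B_i) = (3^{i+1} − 1)/2.

Base case: N(B_0) = 1, and (3^{0+1} − 1)/2 = 1.
Assume N(B_m) = (3^{m+1} − 1)/2.
Then N(B_{m+1}) = 1 + 3N(B_m) = 1 + 3·(3^{m+1} − 1)/2 = 1 + (3^{m+2} − 3)/2 = (2 + 3^{m+2} − 3)/2 = (3^{m+2} − 1)/2.
This completes the inductive step, so N(B_i) = (3^{i+1} − 1)/2 for all i ≥ 0.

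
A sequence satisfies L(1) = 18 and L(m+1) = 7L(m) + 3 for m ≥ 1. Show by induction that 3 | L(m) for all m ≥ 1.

Base case: L(1) = 18 = 3·6, so 3 | L(1).
Assume 3 | L(k), so L(k) = 3t for some integer t.
Then L(k+1) = 7L(k) + 3 = 7·(3t) + 3 = 3(7t + 1), so 3 | L(k+1).
By induction, 3 | L(m) for all m ≥ 1.

3 | L(m)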